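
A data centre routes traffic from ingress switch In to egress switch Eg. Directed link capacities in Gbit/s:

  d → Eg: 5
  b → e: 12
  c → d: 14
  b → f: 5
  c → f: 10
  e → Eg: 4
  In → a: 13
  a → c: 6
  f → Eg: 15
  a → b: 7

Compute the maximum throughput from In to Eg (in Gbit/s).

Augment In→a→b→e→Eg: bottleneck 4, flow now 4.
Augment In→a→b→f→Eg: bottleneck 3, flow now 7.
Augment In→a→c→d→Eg: bottleneck 5, flow now 12.
Augment In→a→c→f→Eg: bottleneck 1, flow now 13.
No augmenting path remains; maximum flow = 13.
In the residual graph, reachable from In: {In}.
Min-cut edges: In→a (13); capacity 13 = 13.
This cut is saturated, so no flow can exceed 13.

13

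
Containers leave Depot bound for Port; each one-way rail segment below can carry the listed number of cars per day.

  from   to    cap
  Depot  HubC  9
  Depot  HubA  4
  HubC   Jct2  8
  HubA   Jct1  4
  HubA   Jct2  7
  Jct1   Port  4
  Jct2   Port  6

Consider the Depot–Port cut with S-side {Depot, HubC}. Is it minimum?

No — its capacity is 12, but the minimum cut has capacity 10.

Given cut capacity: 4 + 8 = 12.
Augment Depot→HubC→Jct2→Port: bottleneck 6, flow now 6.
Augment Depot→HubA→Jct1→Port: bottleneck 4, flow now 10.
No augmenting path remains; maximum flow = 10.
In the residual graph, reachable from Depot: {Depot, HubC, Jct2}.
Min-cut edges: Depot→HubA (4), Jct2→Port (6); capacity 4 + 6 = 10.
Cut capacity 12 exceeds the max flow 10, so it is not minimum.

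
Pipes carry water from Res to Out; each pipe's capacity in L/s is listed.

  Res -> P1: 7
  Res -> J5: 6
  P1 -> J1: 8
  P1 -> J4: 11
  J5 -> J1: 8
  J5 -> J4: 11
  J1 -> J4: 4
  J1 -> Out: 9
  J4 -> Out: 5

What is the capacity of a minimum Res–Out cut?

Augment Res→P1→J1→Out: bottleneck 7, flow now 7.
Augment Res→J5→J1→Out: bottleneck 2, flow now 9.
Augment Res→J5→J4→Out: bottleneck 4, flow now 13.
No augmenting path remains; maximum flow = 13.
By max-flow min-cut, the minimum cut capacity equals the max flow.
In the residual graph, reachable from Res: {Res}.
Min-cut edges: Res→P1 (7), Res→J5 (6); capacity 7 + 6 = 13.

13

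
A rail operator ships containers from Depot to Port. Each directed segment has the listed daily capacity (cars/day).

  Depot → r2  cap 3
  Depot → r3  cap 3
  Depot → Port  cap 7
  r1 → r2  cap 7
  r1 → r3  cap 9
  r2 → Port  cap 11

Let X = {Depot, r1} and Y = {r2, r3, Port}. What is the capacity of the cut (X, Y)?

Edges leaving {Depot, r1}: Depot→r2 (3), Depot→r3 (3), Depot→Port (7), r1→r2 (7), r1→r3 (9).
Cut capacity = 3 + 3 + 7 + 7 + 9 = 29.

29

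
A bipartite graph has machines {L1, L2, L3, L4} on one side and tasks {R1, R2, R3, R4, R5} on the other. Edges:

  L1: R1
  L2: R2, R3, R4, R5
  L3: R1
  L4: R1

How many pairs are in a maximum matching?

Unit-capacity flow: source→left, listed edges, right→sink; max matching = max flow.
Augmenting path L1→R1 (+1); matched 1.
Augmenting path L2→R2 (+1); matched 2.
No augmenting path remains; maximum matching = 2.
König certificate: {L2, R1} is a vertex cover of size 2 (every listed pair touches it), so no matching can be larger.

2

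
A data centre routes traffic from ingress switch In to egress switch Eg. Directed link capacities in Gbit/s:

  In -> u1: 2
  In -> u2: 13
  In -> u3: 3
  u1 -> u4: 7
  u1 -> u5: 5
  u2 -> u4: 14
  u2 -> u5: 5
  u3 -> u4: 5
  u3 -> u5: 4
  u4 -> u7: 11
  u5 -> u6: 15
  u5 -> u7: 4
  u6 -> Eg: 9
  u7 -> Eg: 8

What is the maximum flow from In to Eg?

17

Augment In→u1→u4→u7→Eg: bottleneck 2, flow now 2.
Augment In→u2→u4→u7→Eg: bottleneck 6, flow now 8.
Augment In→u2→u5→u6→Eg: bottleneck 5, flow now 13.
Augment In→u3→u5→u6→Eg: bottleneck 3, flow now 16.
Augment In→u2→u4→u1→u5→u6→Eg: bottleneck 1, flow now 17. (uses reverse residual edge)
No augmenting path remains; maximum flow = 17.
In the residual graph, reachable from In: {In, u1, u2, u3, u4, u5, u6, u7}.
Min-cut edges: u6→Eg (9), u7→Eg (8); capacity 9 + 8 = 17.
This cut is saturated, so no flow can exceed 17.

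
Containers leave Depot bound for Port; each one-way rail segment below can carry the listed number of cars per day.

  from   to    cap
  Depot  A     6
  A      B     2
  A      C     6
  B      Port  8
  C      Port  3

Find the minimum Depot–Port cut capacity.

5

Augment Depot→A→B→Port: bottleneck 2, flow now 2.
Augment Depot→A→C→Port: bottleneck 3, flow now 5.
No augmenting path remains; maximum flow = 5.
By max-flow min-cut, the minimum cut capacity equals the max flow.
In the residual graph, reachable from Depot: {Depot, A, C}.
Min-cut edges: A→B (2), C→Port (3); capacity 2 + 3 = 5.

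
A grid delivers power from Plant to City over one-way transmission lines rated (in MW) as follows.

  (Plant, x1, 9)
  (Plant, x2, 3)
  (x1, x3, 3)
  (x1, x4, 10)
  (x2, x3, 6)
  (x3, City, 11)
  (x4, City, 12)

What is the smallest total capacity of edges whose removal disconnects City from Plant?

12

Augment Plant→x1→x3→City: bottleneck 3, flow now 3.
Augment Plant→x1→x4→City: bottleneck 6, flow now 9.
Augment Plant→x2→x3→City: bottleneck 3, flow now 12.
No augmenting path remains; maximum flow = 12.
By max-flow min-cut, the minimum cut capacity equals the max flow.
In the residual graph, reachable from Plant: {Plant}.
Min-cut edges: Plant→x1 (9), Plant→x2 (3); capacity 9 + 3 = 12.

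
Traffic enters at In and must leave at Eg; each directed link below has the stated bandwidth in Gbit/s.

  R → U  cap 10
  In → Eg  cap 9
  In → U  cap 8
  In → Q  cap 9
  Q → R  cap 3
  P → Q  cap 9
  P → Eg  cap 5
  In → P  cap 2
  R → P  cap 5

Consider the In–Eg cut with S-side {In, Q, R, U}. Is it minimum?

No — its capacity is 16, but the minimum cut has capacity 14.

Given cut capacity: 2 + 9 + 5 = 16.
Augment In→Eg: bottleneck 9, flow now 9.
Augment In→P→Eg: bottleneck 2, flow now 11.
Augment In→Q→R→P→Eg: bottleneck 3, flow now 14.
No augmenting path remains; maximum flow = 14.
In the residual graph, reachable from In: {In, Q, U}.
Min-cut edges: In→P (2), In→Eg (9), Q→R (3); capacity 2 + 9 + 3 = 14.
Cut capacity 16 exceeds the max flow 14, so it is not minimum.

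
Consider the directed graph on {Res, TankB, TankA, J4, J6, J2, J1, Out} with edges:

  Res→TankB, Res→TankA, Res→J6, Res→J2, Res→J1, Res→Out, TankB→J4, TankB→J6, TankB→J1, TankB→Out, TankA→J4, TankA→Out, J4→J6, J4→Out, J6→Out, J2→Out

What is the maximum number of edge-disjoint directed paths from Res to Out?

Assign every edge capacity 1; by Menger, the answer equals the max flow.
Path Res→Out (+1); total 1.
Path Res→TankB→Out (+1); total 2.
Path Res→TankA→Out (+1); total 3.
Path Res→J6→Out (+1); total 4.
Path Res→J2→Out (+1); total 5.
No residual Res→Out path; max flow = 5.
Certifying cut of size 5: {Res→J2, Res→J6, Res→Out, Res→TankA, Res→TankB}.

5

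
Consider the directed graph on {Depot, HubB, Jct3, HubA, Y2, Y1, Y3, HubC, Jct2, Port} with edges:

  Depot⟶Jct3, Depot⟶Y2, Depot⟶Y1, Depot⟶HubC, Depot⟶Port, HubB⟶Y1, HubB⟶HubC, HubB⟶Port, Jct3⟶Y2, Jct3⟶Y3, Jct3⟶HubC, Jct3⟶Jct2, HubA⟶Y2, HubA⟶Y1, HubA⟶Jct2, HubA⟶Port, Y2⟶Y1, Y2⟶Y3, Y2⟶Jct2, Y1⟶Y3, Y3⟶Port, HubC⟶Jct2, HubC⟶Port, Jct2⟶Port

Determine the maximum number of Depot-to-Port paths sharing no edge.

4

Assign every edge capacity 1; by Menger, the answer equals the max flow.
Path Depot→Port (+1); total 1.
Path Depot→HubC→Port (+1); total 2.
Path Depot→Jct3→Y3→Port (+1); total 3.
Path Depot→Y2→Jct2→Port (+1); total 4.
No residual Depot→Port path; max flow = 4.
Certifying cut of size 4: {Depot→Port, HubC→Port, Jct2→Port, Y3→Port}.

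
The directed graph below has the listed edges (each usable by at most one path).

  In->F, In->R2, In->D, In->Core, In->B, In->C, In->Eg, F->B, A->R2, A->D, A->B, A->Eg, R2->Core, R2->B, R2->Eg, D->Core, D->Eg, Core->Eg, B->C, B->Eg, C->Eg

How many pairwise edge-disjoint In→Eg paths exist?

6

Assign every edge capacity 1; by Menger, the answer equals the max flow.
Path In→Eg (+1); total 1.
Path In→R2→Eg (+1); total 2.
Path In→D→Eg (+1); total 3.
Path In→Core→Eg (+1); total 4.
Path In→B→Eg (+1); total 5.
Path In→C→Eg (+1); total 6.
No residual In→Eg path; max flow = 6.
Certifying cut of size 6: {B→Eg, C→Eg, In→Core, In→D, In→Eg, In→R2}.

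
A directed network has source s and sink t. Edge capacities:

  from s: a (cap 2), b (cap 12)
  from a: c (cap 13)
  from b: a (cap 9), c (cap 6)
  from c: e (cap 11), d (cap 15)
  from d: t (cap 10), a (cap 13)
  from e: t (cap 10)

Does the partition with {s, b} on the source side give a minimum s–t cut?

No — its capacity is 17, but the minimum cut has capacity 14.

Given cut capacity: 2 + 9 + 6 = 17.
Augment s→a→c→d→t: bottleneck 2, flow now 2.
Augment s→b→c→d→t: bottleneck 6, flow now 8.
Augment s→b→a→c→d→t: bottleneck 2, flow now 10.
Augment s→b→a→c→e→t: bottleneck 4, flow now 14.
No augmenting path remains; maximum flow = 14.
In the residual graph, reachable from s: {s}.
Min-cut edges: s→a (2), s→b (12); capacity 2 + 12 = 14.
Cut capacity 17 exceeds the max flow 14, so it is not minimum.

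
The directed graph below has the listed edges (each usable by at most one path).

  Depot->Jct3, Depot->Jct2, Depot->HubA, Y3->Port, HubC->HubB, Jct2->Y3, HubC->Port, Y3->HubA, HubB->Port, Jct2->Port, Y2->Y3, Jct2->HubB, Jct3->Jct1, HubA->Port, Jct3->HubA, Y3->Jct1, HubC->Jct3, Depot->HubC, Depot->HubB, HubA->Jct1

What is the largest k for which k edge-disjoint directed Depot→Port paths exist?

Assign every edge capacity 1; by Menger, the answer equals the max flow.
Path Depot→Jct2→Port (+1); total 1.
Path Depot→HubB→Port (+1); total 2.
Path Depot→HubA→Port (+1); total 3.
Path Depot→HubC→Port (+1); total 4.
No residual Depot→Port path; max flow = 4.
Certifying cut of size 4: {Depot→HubB, Depot→HubC, Depot→Jct2, HubA→Port}.

4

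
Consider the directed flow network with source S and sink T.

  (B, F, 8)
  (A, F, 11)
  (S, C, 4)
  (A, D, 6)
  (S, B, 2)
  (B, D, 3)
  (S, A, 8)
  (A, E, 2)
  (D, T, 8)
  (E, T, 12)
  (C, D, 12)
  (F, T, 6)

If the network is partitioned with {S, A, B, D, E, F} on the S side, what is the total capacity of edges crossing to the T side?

Edges leaving {S, A, B, D, E, F}: S→C (4), D→T (8), E→T (12), F→T (6).
Cut capacity = 4 + 8 + 12 + 6 = 30.

30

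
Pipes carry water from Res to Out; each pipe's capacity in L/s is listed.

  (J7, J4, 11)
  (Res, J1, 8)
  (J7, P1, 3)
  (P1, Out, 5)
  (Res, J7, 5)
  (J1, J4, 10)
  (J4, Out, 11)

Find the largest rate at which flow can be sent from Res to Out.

13

Augment Res→J7→J4→Out: bottleneck 5, flow now 5.
Augment Res→J1→J4→Out: bottleneck 6, flow now 11.
Augment Res→J1→J4→J7→P1→Out: bottleneck 2, flow now 13. (uses reverse residual edge)
No augmenting path remains; maximum flow = 13.
In the residual graph, reachable from Res: {Res}.
Min-cut edges: Res→J7 (5), Res→J1 (8); capacity 5 + 8 = 13.
This cut is saturated, so no flow can exceed 13.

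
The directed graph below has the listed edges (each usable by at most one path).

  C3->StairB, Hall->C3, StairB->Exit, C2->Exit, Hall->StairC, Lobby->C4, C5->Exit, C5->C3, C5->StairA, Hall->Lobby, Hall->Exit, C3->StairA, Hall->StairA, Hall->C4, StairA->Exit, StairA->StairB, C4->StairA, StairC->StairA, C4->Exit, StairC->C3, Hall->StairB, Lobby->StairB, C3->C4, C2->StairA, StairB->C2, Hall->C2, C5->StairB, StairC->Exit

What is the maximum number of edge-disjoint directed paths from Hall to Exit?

6

Assign every edge capacity 1; by Menger, the answer equals the max flow.
Path Hall→Exit (+1); total 1.
Path Hall→StairC→Exit (+1); total 2.
Path Hall→StairB→Exit (+1); total 3.
Path Hall→C4→Exit (+1); total 4.
Path Hall→C2→Exit (+1); total 5.
Path Hall→StairA→Exit (+1); total 6.
No residual Hall→Exit path; max flow = 6.
Certifying cut of size 6: {C2→Exit, C4→Exit, Hall→Exit, Hall→StairC, StairA→Exit, StairB→Exit}.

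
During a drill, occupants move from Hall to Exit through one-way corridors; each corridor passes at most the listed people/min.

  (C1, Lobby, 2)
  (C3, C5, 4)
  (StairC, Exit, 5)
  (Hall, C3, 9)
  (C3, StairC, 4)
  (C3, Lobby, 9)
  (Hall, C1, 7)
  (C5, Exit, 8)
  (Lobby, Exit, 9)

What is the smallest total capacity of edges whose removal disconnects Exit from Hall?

11

Augment Hall→C3→C5→Exit: bottleneck 4, flow now 4.
Augment Hall→C3→StairC→Exit: bottleneck 4, flow now 8.
Augment Hall→C3→Lobby→Exit: bottleneck 1, flow now 9.
Augment Hall→C1→Lobby→Exit: bottleneck 2, flow now 11.
No augmenting path remains; maximum flow = 11.
By max-flow min-cut, the minimum cut capacity equals the max flow.
In the residual graph, reachable from Hall: {Hall, C1}.
Min-cut edges: Hall→C3 (9), C1→Lobby (2); capacity 9 + 2 = 11.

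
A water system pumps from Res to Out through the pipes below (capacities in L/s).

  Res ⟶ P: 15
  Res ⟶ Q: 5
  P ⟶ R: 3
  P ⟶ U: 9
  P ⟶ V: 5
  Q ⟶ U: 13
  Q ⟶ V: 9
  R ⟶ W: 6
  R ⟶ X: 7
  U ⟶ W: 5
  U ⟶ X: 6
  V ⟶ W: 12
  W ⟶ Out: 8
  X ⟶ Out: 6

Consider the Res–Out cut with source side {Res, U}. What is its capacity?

31

Edges leaving {Res, U}: Res→P (15), Res→Q (5), U→W (5), U→X (6).
Cut capacity = 15 + 5 + 5 + 6 = 31.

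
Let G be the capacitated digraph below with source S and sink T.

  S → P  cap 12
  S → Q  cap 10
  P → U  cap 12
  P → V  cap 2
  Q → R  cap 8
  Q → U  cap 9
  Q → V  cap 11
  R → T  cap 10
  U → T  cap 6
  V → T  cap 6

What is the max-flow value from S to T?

18

Augment S→P→U→T: bottleneck 6, flow now 6.
Augment S→P→V→T: bottleneck 2, flow now 8.
Augment S→Q→R→T: bottleneck 8, flow now 16.
Augment S→Q→V→T: bottleneck 2, flow now 18.
No augmenting path remains; maximum flow = 18.
In the residual graph, reachable from S: {S, P, U}.
Min-cut edges: S→Q (10), P→V (2), U→T (6); capacity 10 + 2 + 6 = 18.
This cut is saturated, so no flow can exceed 18.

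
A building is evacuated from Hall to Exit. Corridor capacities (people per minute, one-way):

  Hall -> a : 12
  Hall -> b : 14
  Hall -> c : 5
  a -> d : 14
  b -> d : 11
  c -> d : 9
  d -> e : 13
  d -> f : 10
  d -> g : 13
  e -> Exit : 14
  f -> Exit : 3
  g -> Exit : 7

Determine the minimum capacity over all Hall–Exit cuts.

23

Augment Hall→a→d→e→Exit: bottleneck 12, flow now 12.
Augment Hall→b→d→e→Exit: bottleneck 1, flow now 13.
Augment Hall→b→d→f→Exit: bottleneck 3, flow now 16.
Augment Hall→b→d→g→Exit: bottleneck 7, flow now 23.
No augmenting path remains; maximum flow = 23.
By max-flow min-cut, the minimum cut capacity equals the max flow.
In the residual graph, reachable from Hall: {Hall, a, b, c, d, f, g}.
Min-cut edges: d→e (13), f→Exit (3), g→Exit (7); capacity 13 + 3 + 7 = 23.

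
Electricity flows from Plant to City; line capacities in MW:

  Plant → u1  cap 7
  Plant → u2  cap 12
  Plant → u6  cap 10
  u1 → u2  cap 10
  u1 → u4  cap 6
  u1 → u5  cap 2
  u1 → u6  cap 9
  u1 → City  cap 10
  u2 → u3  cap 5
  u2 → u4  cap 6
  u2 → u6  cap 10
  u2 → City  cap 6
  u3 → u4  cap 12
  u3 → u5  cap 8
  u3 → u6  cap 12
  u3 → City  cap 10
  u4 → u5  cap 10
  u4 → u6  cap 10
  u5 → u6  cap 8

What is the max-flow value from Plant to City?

Augment Plant→u1→City: bottleneck 7, flow now 7.
Augment Plant→u2→City: bottleneck 6, flow now 13.
Augment Plant→u2→u3→City: bottleneck 5, flow now 18.
No augmenting path remains; maximum flow = 18.
In the residual graph, reachable from Plant: {Plant, u2, u4, u5, u6}.
Min-cut edges: Plant→u1 (7), u2→u3 (5), u2→City (6); capacity 7 + 5 + 6 = 18.
This cut is saturated, so no flow can exceed 18.

18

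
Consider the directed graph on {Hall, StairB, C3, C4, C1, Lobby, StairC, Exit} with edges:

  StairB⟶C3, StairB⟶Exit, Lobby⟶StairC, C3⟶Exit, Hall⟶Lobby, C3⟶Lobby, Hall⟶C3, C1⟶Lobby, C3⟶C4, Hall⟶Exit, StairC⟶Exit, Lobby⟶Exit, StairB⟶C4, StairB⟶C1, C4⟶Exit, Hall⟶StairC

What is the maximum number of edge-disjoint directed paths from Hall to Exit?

4

Assign every edge capacity 1; by Menger, the answer equals the max flow.
Path Hall→Exit (+1); total 1.
Path Hall→C3→Exit (+1); total 2.
Path Hall→Lobby→Exit (+1); total 3.
Path Hall→StairC→Exit (+1); total 4.
No residual Hall→Exit path; max flow = 4.
Certifying cut of size 4: {Hall→C3, Hall→Exit, Hall→Lobby, Hall→StairC}.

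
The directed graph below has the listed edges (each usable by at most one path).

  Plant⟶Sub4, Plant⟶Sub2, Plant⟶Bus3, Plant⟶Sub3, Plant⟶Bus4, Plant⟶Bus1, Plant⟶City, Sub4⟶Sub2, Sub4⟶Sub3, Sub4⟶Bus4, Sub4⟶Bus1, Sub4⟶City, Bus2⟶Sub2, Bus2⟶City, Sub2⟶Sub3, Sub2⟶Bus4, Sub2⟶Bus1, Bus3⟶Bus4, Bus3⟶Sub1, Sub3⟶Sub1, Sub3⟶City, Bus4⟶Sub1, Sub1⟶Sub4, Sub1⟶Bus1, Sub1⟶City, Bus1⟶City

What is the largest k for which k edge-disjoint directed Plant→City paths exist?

Assign every edge capacity 1; by Menger, the answer equals the max flow.
Path Plant→City (+1); total 1.
Path Plant→Sub4→City (+1); total 2.
Path Plant→Sub3→City (+1); total 3.
Path Plant→Bus1→City (+1); total 4.
Path Plant→Bus3→Sub1→City (+1); total 5.
No residual Plant→City path; max flow = 5.
Certifying cut of size 5: {Bus1→City, Plant→City, Sub1→City, Sub3→City, Sub4→City}.

5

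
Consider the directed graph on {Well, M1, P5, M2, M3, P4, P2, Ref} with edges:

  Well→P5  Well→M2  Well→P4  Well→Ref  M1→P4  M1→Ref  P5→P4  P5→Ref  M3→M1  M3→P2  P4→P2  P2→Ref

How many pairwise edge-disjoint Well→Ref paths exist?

Assign every edge capacity 1; by Menger, the answer equals the max flow.
Path Well→Ref (+1); total 1.
Path Well→P5→Ref (+1); total 2.
Path Well→P4→P2→Ref (+1); total 3.
No residual Well→Ref path; max flow = 3.
Certifying cut of size 3: {Well→P4, Well→P5, Well→Ref}.

3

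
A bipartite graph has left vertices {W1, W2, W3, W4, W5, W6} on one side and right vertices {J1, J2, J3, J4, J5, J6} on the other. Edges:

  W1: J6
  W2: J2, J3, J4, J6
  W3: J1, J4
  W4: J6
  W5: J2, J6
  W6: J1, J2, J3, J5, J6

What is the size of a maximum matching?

5

Unit-capacity flow: source→left, listed edges, right→sink; max matching = max flow.
Augmenting path W1→J6 (+1); matched 1.
Augmenting path W2→J2 (+1); matched 2.
Augmenting path W3→J1 (+1); matched 3.
Augmenting path W6→J3 (+1); matched 4.
Augmenting path W5→J2→W2→J4 (+1); matched 5.
No augmenting path remains; maximum matching = 5.
König certificate: {W2, W3, W5, W6, J6} is a vertex cover of size 5 (every listed pair touches it), so no matching can be larger.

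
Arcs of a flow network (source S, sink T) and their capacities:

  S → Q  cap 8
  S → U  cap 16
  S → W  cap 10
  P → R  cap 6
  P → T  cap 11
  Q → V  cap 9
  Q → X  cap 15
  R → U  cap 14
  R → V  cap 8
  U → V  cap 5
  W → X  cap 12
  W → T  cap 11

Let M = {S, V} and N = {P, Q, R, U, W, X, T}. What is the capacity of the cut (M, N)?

Edges leaving {S, V}: S→Q (8), S→U (16), S→W (10).
Cut capacity = 8 + 16 + 10 = 34.

34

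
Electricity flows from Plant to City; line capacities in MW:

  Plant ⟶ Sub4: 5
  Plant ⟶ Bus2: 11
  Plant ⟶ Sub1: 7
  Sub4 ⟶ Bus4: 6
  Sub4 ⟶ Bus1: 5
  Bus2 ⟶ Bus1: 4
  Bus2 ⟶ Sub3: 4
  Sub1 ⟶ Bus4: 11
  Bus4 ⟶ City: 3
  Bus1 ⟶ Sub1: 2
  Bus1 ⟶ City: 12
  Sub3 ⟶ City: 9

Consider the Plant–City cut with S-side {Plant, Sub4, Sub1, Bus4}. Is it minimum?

Given cut capacity: 11 + 5 + 3 = 19.
Augment Plant→Sub4→Bus4→City: bottleneck 3, flow now 3.
Augment Plant→Sub4→Bus1→City: bottleneck 2, flow now 5.
Augment Plant→Bus2→Bus1→City: bottleneck 4, flow now 9.
Augment Plant→Bus2→Sub3→City: bottleneck 4, flow now 13.
Augment Plant→Sub1→Bus4→Sub4→Bus1→City: bottleneck 3, flow now 16. (uses reverse residual edge)
No augmenting path remains; maximum flow = 16.
In the residual graph, reachable from Plant: {Plant, Bus2, Sub1, Bus4}.
Min-cut edges: Plant→Sub4 (5), Bus2→Bus1 (4), Bus2→Sub3 (4), Bus4→City (3); capacity 5 + 4 + 4 + 3 = 16.
Cut capacity 19 exceeds the max flow 16, so it is not minimum.

No — its capacity is 19, but the minimum cut has capacity 16.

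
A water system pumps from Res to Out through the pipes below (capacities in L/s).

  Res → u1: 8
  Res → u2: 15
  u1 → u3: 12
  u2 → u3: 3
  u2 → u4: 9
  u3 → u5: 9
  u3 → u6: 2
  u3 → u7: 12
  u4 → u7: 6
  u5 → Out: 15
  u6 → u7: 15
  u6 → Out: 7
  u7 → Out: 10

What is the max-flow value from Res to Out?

17

Augment Res→u1→u3→u5→Out: bottleneck 8, flow now 8.
Augment Res→u2→u3→u5→Out: bottleneck 1, flow now 9.
Augment Res→u2→u3→u6→Out: bottleneck 2, flow now 11.
Augment Res→u2→u4→u7→Out: bottleneck 6, flow now 17.
No augmenting path remains; maximum flow = 17.
In the residual graph, reachable from Res: {Res, u2, u4}.
Min-cut edges: Res→u1 (8), u2→u3 (3), u4→u7 (6); capacity 8 + 3 + 6 = 17.
This cut is saturated, so no flow can exceed 17.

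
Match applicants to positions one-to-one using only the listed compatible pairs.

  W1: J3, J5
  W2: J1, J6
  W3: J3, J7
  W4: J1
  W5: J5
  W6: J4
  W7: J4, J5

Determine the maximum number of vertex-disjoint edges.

Unit-capacity flow: source→left, listed edges, right→sink; max matching = max flow.
Augmenting path W1→J3 (+1); matched 1.
Augmenting path W2→J1 (+1); matched 2.
Augmenting path W3→J7 (+1); matched 3.
Augmenting path W5→J5 (+1); matched 4.
Augmenting path W6→J4 (+1); matched 5.
Augmenting path W4→J1→W2→J6 (+1); matched 6.
No augmenting path remains; maximum matching = 6.
König certificate: {W1, W2, W3, W4, J4, J5} is a vertex cover of size 6 (every listed pair touches it), so no matching can be larger.

6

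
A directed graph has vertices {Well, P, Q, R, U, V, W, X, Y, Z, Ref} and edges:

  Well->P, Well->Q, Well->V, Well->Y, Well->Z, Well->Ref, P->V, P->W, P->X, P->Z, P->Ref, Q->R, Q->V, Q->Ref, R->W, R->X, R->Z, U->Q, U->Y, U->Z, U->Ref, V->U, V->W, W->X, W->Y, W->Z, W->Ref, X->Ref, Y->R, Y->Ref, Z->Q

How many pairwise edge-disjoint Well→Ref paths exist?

Assign every edge capacity 1; by Menger, the answer equals the max flow.
Path Well→Ref (+1); total 1.
Path Well→P→Ref (+1); total 2.
Path Well→Q→Ref (+1); total 3.
Path Well→Y→Ref (+1); total 4.
Path Well→V→U→Ref (+1); total 5.
Path Well→Z→Q→R→W→Ref (+1); total 6.
No residual Well→Ref path; max flow = 6.
Certifying cut of size 6: {Well→P, Well→Q, Well→Ref, Well→V, Well→Y, Well→Z}.

6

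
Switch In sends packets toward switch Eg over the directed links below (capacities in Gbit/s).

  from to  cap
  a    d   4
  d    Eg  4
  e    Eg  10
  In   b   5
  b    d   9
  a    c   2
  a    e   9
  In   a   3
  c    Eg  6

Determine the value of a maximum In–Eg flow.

7

Augment In→a→c→Eg: bottleneck 2, flow now 2.
Augment In→a→d→Eg: bottleneck 1, flow now 3.
Augment In→b→d→Eg: bottleneck 3, flow now 6.
Augment In→b→d→a→e→Eg: bottleneck 1, flow now 7. (uses reverse residual edge)
No augmenting path remains; maximum flow = 7.
In the residual graph, reachable from In: {In, b, d}.
Min-cut edges: In→a (3), d→Eg (4); capacity 3 + 4 = 7.
This cut is saturated, so no flow can exceed 7.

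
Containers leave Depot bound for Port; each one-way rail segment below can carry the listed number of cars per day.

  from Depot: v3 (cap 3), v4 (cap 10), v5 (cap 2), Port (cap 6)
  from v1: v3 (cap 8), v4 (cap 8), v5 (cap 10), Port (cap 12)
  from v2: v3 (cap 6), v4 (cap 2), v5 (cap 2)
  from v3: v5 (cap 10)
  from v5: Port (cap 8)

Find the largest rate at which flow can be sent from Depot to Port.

Augment Depot→Port: bottleneck 6, flow now 6.
Augment Depot→v5→Port: bottleneck 2, flow now 8.
Augment Depot→v3→v5→Port: bottleneck 3, flow now 11.
No augmenting path remains; maximum flow = 11.
In the residual graph, reachable from Depot: {Depot, v4}.
Min-cut edges: Depot→v3 (3), Depot→v5 (2), Depot→Port (6); capacity 3 + 2 + 6 = 11.
This cut is saturated, so no flow can exceed 11.

11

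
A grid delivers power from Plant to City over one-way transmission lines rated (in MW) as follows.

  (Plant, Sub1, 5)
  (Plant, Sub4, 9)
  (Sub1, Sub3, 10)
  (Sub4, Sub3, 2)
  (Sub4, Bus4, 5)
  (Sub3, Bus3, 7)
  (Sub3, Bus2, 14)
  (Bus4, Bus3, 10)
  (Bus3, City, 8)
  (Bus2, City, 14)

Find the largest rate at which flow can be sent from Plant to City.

12

Augment Plant→Sub1→Sub3→Bus3→City: bottleneck 5, flow now 5.
Augment Plant→Sub4→Sub3→Bus3→City: bottleneck 2, flow now 7.
Augment Plant→Sub4→Bus4→Bus3→City: bottleneck 1, flow now 8.
Augment Plant→Sub4→Bus4→Bus3→Sub3→Bus2→City: bottleneck 4, flow now 12. (uses reverse residual edge)
No augmenting path remains; maximum flow = 12.
In the residual graph, reachable from Plant: {Plant, Sub4}.
Min-cut edges: Plant→Sub1 (5), Sub4→Sub3 (2), Sub4→Bus4 (5); capacity 5 + 2 + 5 = 12.
This cut is saturated, so no flow can exceed 12.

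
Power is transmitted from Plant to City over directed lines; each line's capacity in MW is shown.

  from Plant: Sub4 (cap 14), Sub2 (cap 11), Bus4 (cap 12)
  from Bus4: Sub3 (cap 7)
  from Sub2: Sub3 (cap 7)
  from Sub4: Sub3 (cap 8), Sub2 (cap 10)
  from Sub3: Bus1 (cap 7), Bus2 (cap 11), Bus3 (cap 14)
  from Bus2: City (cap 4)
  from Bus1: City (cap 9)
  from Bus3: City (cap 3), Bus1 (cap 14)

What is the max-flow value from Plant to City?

16

Augment Plant→Bus4→Sub3→Bus2→City: bottleneck 4, flow now 4.
Augment Plant→Bus4→Sub3→Bus1→City: bottleneck 3, flow now 7.
Augment Plant→Sub2→Sub3→Bus1→City: bottleneck 4, flow now 11.
Augment Plant→Sub2→Sub3→Bus3→City: bottleneck 3, flow now 14.
Augment Plant→Sub4→Sub3→Bus3→Bus1→City: bottleneck 2, flow now 16.
No augmenting path remains; maximum flow = 16.
In the residual graph, reachable from Plant: {Plant, Bus4, Sub2, Sub4, Sub3, Bus2, Bus1, Bus3}.
Min-cut edges: Bus2→City (4), Bus1→City (9), Bus3→City (3); capacity 4 + 9 + 3 = 16.
This cut is saturated, so no flow can exceed 16.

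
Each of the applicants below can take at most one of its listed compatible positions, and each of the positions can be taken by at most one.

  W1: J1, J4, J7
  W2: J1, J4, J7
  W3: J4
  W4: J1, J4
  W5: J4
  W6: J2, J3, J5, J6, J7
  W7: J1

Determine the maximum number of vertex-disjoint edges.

4

Unit-capacity flow: source→left, listed edges, right→sink; max matching = max flow.
Augmenting path W1→J1 (+1); matched 1.
Augmenting path W2→J4 (+1); matched 2.
Augmenting path W6→J2 (+1); matched 3.
Augmenting path W3→J4→W2→J7 (+1); matched 4.
No augmenting path remains; maximum matching = 4.
König certificate: {W6, J1, J4, J7} is a vertex cover of size 4 (every listed pair touches it), so no matching can be larger.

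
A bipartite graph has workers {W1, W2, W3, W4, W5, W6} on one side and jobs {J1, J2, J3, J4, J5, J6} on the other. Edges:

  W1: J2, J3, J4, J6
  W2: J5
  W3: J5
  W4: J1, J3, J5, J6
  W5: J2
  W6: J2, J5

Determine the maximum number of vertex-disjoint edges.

4

Unit-capacity flow: source→left, listed edges, right→sink; max matching = max flow.
Augmenting path W1→J2 (+1); matched 1.
Augmenting path W2→J5 (+1); matched 2.
Augmenting path W4→J1 (+1); matched 3.
Augmenting path W5→J2→W1→J3 (+1); matched 4.
No augmenting path remains; maximum matching = 4.
König certificate: {W1, W4, J2, J5} is a vertex cover of size 4 (every listed pair touches it), so no matching can be larger.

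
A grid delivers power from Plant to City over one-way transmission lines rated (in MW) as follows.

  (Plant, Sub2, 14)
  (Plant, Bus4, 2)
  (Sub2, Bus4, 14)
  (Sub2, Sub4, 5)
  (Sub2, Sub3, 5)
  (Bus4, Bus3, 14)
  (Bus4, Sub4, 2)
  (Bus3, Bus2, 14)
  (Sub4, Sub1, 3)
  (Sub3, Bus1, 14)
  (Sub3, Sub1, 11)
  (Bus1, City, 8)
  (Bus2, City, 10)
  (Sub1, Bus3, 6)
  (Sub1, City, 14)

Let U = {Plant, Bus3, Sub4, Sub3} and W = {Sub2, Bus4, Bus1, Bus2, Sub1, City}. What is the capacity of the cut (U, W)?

58

Edges leaving {Plant, Bus3, Sub4, Sub3}: Plant→Sub2 (14), Plant→Bus4 (2), Bus3→Bus2 (14), Sub4→Sub1 (3), Sub3→Bus1 (14), Sub3→Sub1 (11).
Cut capacity = 14 + 2 + 14 + 3 + 14 + 11 = 58.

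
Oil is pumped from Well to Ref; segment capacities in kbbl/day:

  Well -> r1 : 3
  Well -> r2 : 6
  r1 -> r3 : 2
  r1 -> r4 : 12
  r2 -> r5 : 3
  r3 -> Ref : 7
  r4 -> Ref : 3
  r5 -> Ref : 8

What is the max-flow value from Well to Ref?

Augment Well→r1→r3→Ref: bottleneck 2, flow now 2.
Augment Well→r1→r4→Ref: bottleneck 1, flow now 3.
Augment Well→r2→r5→Ref: bottleneck 3, flow now 6.
No augmenting path remains; maximum flow = 6.
In the residual graph, reachable from Well: {Well, r2}.
Min-cut edges: Well→r1 (3), r2→r5 (3); capacity 3 + 3 = 6.
This cut is saturated, so no flow can exceed 6.

6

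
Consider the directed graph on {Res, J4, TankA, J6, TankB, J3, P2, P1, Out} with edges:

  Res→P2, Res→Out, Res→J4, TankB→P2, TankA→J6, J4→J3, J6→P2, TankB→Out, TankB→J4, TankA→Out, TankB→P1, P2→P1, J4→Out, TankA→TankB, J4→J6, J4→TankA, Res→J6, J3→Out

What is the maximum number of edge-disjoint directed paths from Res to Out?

Assign every edge capacity 1; by Menger, the answer equals the max flow.
Path Res→Out (+1); total 1.
Path Res→J4→Out (+1); total 2.
No residual Res→Out path; max flow = 2.
Certifying cut of size 2: {Res→J4, Res→Out}.

2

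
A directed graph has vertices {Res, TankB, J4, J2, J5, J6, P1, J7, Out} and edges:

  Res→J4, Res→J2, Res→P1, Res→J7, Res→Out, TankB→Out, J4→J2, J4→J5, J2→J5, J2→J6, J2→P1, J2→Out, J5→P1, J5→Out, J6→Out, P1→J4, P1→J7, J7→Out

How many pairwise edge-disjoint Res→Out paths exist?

Assign every edge capacity 1; by Menger, the answer equals the max flow.
Path Res→Out (+1); total 1.
Path Res→J2→Out (+1); total 2.
Path Res→J7→Out (+1); total 3.
Path Res→J4→J5→Out (+1); total 4.
Path Res→P1→J4→J2→J6→Out (+1); total 5.
No residual Res→Out path; max flow = 5.
Certifying cut of size 5: {Res→J2, Res→J4, Res→J7, Res→Out, Res→P1}.

5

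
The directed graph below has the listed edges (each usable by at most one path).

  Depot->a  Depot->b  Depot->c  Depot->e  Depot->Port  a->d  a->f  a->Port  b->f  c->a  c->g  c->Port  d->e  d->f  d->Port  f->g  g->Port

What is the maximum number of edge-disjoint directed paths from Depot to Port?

Assign every edge capacity 1; by Menger, the answer equals the max flow.
Path Depot→Port (+1); total 1.
Path Depot→a→Port (+1); total 2.
Path Depot→c→Port (+1); total 3.
Path Depot→b→f→g→Port (+1); total 4.
No residual Depot→Port path; max flow = 4.
Certifying cut of size 4: {Depot→Port, Depot→a, Depot→b, Depot→c}.

4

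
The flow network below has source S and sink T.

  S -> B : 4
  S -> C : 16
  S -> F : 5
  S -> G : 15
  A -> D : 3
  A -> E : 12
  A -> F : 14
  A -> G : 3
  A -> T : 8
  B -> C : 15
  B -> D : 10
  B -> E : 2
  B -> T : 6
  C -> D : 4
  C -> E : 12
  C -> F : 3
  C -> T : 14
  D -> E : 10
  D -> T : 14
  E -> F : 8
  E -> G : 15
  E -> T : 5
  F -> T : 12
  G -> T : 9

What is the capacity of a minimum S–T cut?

34

Augment S→B→T: bottleneck 4, flow now 4.
Augment S→C→T: bottleneck 14, flow now 18.
Augment S→F→T: bottleneck 5, flow now 23.
Augment S→G→T: bottleneck 9, flow now 32.
Augment S→C→D→T: bottleneck 2, flow now 34.
No augmenting path remains; maximum flow = 34.
By max-flow min-cut, the minimum cut capacity equals the max flow.
In the residual graph, reachable from S: {S, G}.
Min-cut edges: S→B (4), S→C (16), S→F (5), G→T (9); capacity 4 + 16 + 5 + 9 = 34.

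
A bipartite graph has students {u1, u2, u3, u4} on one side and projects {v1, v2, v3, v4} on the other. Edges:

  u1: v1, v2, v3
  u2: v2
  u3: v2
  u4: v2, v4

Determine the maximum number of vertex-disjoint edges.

3

Unit-capacity flow: source→left, listed edges, right→sink; max matching = max flow.
Augmenting path u1→v1 (+1); matched 1.
Augmenting path u2→v2 (+1); matched 2.
Augmenting path u4→v4 (+1); matched 3.
No augmenting path remains; maximum matching = 3.
König certificate: {u1, u4, v2} is a vertex cover of size 3 (every listed pair touches it), so no matching can be larger.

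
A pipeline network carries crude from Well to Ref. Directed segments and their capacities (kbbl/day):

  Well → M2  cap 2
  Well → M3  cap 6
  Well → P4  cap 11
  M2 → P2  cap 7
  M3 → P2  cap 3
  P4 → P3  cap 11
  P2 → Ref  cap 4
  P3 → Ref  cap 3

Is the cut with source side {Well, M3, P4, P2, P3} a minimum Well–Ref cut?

No — its capacity is 9, but the minimum cut has capacity 7.

Given cut capacity: 2 + 4 + 3 = 9.
Augment Well→M2→P2→Ref: bottleneck 2, flow now 2.
Augment Well→M3→P2→Ref: bottleneck 2, flow now 4.
Augment Well→P4→P3→Ref: bottleneck 3, flow now 7.
No augmenting path remains; maximum flow = 7.
In the residual graph, reachable from Well: {Well, M2, M3, P4, P2, P3}.
Min-cut edges: P2→Ref (4), P3→Ref (3); capacity 4 + 3 = 7.
Cut capacity 9 exceeds the max flow 7, so it is not minimum.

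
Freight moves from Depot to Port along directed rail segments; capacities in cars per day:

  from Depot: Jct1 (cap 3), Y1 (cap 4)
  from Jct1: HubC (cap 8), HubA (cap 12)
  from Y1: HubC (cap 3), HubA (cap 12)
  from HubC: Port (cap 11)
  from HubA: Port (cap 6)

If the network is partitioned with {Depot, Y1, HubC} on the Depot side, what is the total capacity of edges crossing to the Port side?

Edges leaving {Depot, Y1, HubC}: Depot→Jct1 (3), Y1→HubA (12), HubC→Port (11).
Cut capacity = 3 + 12 + 11 = 26.

26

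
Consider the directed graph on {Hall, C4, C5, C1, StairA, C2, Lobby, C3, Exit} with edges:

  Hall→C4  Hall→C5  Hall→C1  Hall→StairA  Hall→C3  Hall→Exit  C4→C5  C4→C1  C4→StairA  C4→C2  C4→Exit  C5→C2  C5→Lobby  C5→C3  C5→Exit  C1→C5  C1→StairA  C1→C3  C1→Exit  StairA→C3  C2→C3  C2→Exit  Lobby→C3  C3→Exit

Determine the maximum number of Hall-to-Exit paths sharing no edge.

5

Assign every edge capacity 1; by Menger, the answer equals the max flow.
Path Hall→Exit (+1); total 1.
Path Hall→C4→Exit (+1); total 2.
Path Hall→C5→Exit (+1); total 3.
Path Hall→C1→Exit (+1); total 4.
Path Hall→C3→Exit (+1); total 5.
No residual Hall→Exit path; max flow = 5.
Certifying cut of size 5: {C3→Exit, Hall→C1, Hall→C4, Hall→C5, Hall→Exit}.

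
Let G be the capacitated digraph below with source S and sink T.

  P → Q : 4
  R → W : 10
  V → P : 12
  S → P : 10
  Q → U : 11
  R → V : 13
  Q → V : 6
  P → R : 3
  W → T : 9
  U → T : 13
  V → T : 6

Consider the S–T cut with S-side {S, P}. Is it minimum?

Given cut capacity: 4 + 3 = 7.
Augment S→P→Q→U→T: bottleneck 4, flow now 4.
Augment S→P→R→V→T: bottleneck 3, flow now 7.
No augmenting path remains; maximum flow = 7.
Cut capacity 7 equals the max flow, so it is a minimum cut.

Yes — it is a minimum cut (capacity 7).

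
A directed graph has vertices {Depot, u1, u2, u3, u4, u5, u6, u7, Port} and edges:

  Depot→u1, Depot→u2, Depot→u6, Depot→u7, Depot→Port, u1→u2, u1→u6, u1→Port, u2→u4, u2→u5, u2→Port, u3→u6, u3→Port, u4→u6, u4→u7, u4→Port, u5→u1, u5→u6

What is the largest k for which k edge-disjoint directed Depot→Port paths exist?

Assign every edge capacity 1; by Menger, the answer equals the max flow.
Path Depot→Port (+1); total 1.
Path Depot→u1→Port (+1); total 2.
Path Depot→u2→Port (+1); total 3.
No residual Depot→Port path; max flow = 3.
Certifying cut of size 3: {Depot→Port, Depot→u1, Depot→u2}.

3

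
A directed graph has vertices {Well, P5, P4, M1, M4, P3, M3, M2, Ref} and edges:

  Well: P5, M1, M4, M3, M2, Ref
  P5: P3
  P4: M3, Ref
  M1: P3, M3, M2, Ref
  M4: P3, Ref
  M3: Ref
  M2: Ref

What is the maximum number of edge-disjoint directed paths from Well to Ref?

Assign every edge capacity 1; by Menger, the answer equals the max flow.
Path Well→Ref (+1); total 1.
Path Well→M1→Ref (+1); total 2.
Path Well→M4→Ref (+1); total 3.
Path Well→M3→Ref (+1); total 4.
Path Well→M2→Ref (+1); total 5.
No residual Well→Ref path; max flow = 5.
Certifying cut of size 5: {Well→M1, Well→M2, Well→M3, Well→M4, Well→Ref}.

5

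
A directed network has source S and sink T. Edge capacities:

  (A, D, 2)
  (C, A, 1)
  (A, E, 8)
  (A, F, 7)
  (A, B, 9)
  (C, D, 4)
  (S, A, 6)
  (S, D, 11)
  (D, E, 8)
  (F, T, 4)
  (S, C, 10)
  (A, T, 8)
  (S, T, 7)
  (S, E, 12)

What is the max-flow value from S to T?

14

Augment S→T: bottleneck 7, flow now 7.
Augment S→A→T: bottleneck 6, flow now 13.
Augment S→C→A→T: bottleneck 1, flow now 14.
No augmenting path remains; maximum flow = 14.
In the residual graph, reachable from S: {S, C, D, E}.
Min-cut edges: S→A (6), S→T (7), C→A (1); capacity 6 + 7 + 1 = 14.
This cut is saturated, so no flow can exceed 14.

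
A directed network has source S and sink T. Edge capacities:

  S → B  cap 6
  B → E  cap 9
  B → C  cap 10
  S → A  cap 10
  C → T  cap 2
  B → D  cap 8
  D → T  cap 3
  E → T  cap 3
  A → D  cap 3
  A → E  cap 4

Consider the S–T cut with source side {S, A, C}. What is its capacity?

15

Edges leaving {S, A, C}: S→B (6), A→D (3), A→E (4), C→T (2).
Cut capacity = 6 + 3 + 4 + 2 = 15.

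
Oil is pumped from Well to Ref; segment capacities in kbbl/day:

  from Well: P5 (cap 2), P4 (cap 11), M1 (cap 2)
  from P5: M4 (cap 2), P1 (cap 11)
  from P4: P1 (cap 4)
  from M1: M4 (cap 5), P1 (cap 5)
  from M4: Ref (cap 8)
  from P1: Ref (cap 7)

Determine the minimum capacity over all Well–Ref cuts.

8

Augment Well→P5→M4→Ref: bottleneck 2, flow now 2.
Augment Well→P4→P1→Ref: bottleneck 4, flow now 6.
Augment Well→M1→M4→Ref: bottleneck 2, flow now 8.
No augmenting path remains; maximum flow = 8.
By max-flow min-cut, the minimum cut capacity equals the max flow.
In the residual graph, reachable from Well: {Well, P4}.
Min-cut edges: Well→P5 (2), Well→M1 (2), P4→P1 (4); capacity 2 + 2 + 4 = 8.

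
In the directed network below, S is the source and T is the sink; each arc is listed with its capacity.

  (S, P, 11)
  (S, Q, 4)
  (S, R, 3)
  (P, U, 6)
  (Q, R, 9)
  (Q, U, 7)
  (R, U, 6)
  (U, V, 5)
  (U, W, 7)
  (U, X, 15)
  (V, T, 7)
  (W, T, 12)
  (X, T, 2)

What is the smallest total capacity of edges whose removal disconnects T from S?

Augment S→P→U→V→T: bottleneck 5, flow now 5.
Augment S→P→U→W→T: bottleneck 1, flow now 6.
Augment S→Q→U→W→T: bottleneck 4, flow now 10.
Augment S→R→U→W→T: bottleneck 2, flow now 12.
Augment S→R→U→X→T: bottleneck 1, flow now 13.
No augmenting path remains; maximum flow = 13.
By max-flow min-cut, the minimum cut capacity equals the max flow.
In the residual graph, reachable from S: {S, P}.
Min-cut edges: S→Q (4), S→R (3), P→U (6); capacity 4 + 3 + 6 = 13.

13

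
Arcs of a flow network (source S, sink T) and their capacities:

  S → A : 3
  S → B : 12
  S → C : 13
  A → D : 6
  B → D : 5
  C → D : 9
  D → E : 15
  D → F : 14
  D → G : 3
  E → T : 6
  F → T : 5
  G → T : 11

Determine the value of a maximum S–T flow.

Augment S→A→D→E→T: bottleneck 3, flow now 3.
Augment S→B→D→E→T: bottleneck 3, flow now 6.
Augment S→B→D→F→T: bottleneck 2, flow now 8.
Augment S→C→D→F→T: bottleneck 3, flow now 11.
Augment S→C→D→G→T: bottleneck 3, flow now 14.
No augmenting path remains; maximum flow = 14.
In the residual graph, reachable from S: {S, A, B, C, D, E, F}.
Min-cut edges: D→G (3), E→T (6), F→T (5); capacity 3 + 6 + 5 = 14.
This cut is saturated, so no flow can exceed 14.

14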